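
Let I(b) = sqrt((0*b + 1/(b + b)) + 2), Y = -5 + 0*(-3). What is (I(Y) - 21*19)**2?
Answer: (3990 - sqrt(190))**2/100 ≈ 1.5810e+5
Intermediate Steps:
Y = -5 (Y = -5 + 0 = -5)
I(b) = sqrt(2 + 1/(2*b)) (I(b) = sqrt((0 + 1/(2*b)) + 2) = sqrt(1/(2*b) + 2) = sqrt(2 + 1/(2*b)))
(I(Y) - 21*19)**2 = (sqrt(8 + 2/(-5))/2 - 21*19)**2 = (sqrt(8 + 2*(-1/5))/2 - 399)**2 = (sqrt(8 - 2/5)/2 - 399)**2 = (sqrt(38/5)/2 - 399)**2 = ((sqrt(190)/5)/2 - 399)**2 = (sqrt(190)/10 - 399)**2 = (-399 + sqrt(190)/10)**2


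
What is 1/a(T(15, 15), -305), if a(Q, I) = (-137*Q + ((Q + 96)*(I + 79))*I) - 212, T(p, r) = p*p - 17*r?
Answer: 1/4553278 ≈ 2.1962e-7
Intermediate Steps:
T(p, r) = p**2 - 17*r
a(Q, I) = -212 - 137*Q + I*(79 + I)*(96 + Q) (a(Q, I) = (-137*Q + ((96 + Q)*(79 + I))*I) - 212 = (-137*Q + ((79 + I)*(96 + Q))*I) - 212 = (-137*Q + I*(79 + I)*(96 + Q)) - 212 = -212 - 137*Q + I*(79 + I)*(96 + Q))
1/a(T(15, 15), -305) = 1/(-212 - 137*(15**2 - 17*15) + 96*(-305)**2 + 7584*(-305) + (15**2 - 17*15)*(-305)**2 + 79*(-305)*(15**2 - 17*15)) = 1/(-212 - 137*(225 - 255) + 96*93025 - 2313120 + (225 - 255)*93025 + 79*(-305)*(225 - 255)) = 1/(-212 - 137*(-30) + 8930400 - 2313120 - 30*93025 + 79*(-305)*(-30)) = 1/(-212 + 4110 + 8930400 - 2313120 - 2790750 + 722850) = 1/4553278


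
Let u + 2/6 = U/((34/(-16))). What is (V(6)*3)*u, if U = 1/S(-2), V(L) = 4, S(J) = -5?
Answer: -244/85 ≈ -2.8706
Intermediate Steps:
U = -⅕ (U = 1/(-5) = -⅕ ≈ -0.20000)
u = -61/255 (u = -⅓ - 1/(5*(34/(-16))) = -⅓ - 1/(5*(34*(-1/16))) = -⅓ - 1/(5*(-17/8)) = -⅓ - ⅕*(-8/17) = -⅓ + 8/85 = -61/255 ≈ -0.23922)
(V(6)*3)*u = (4*3)*(-61/255) = 12*(-61/255) = -244/85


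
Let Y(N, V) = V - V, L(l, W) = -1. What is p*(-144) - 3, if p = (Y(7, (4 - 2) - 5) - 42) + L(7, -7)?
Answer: 6189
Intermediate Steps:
Y(N, V) = 0
p = -43 (p = (0 - 42) - 1 = -42 - 1 = -43)
p*(-144) - 3 = -43*(-144) - 3 = 6192 - 3 = 6189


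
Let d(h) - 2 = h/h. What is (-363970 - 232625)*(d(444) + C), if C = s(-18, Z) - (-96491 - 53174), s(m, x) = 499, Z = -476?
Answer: -89588881365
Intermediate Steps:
d(h) = 3 (d(h) = 2 + h/h = 2 + 1 = 3)
C = 150164 (C = 499 - (-96491 - 53174) = 499 - 1*(-149665) = 499 + 149665 = 150164)
(-363970 - 232625)*(d(444) + C) = (-363970 - 232625)*(3 + 150164) = -596595*150167 = -89588881365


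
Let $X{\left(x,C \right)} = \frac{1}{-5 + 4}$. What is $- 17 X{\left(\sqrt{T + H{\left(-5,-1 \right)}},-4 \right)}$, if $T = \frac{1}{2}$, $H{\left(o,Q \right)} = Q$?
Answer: $17$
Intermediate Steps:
$T = \frac{1}{2} \approx 0.5$
$X{\left(x,C \right)} = -1$ ($X{\left(x,C \right)} = \frac{1}{-1} = -1$)
$- 17 X{\left(\sqrt{T + H{\left(-5,-1 \right)}},-4 \right)} = \left(-17\right) \left(-1\right) = 17$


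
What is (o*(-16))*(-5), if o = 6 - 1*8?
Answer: -160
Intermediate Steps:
o = -2 (o = 6 - 8 = -2)
(o*(-16))*(-5) = -2*(-16)*(-5) = 32*(-5) = -160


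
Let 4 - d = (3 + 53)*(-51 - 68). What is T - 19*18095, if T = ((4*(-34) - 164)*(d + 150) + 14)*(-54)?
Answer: 110107039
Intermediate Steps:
d = 6668 (d = 4 - (3 + 53)*(-51 - 68) = 4 - 56*(-119) = 4 - 1*(-6664) = 4 + 6664 = 6668)
T = 110450844 (T = ((4*(-34) - 164)*(6668 + 150) + 14)*(-54) = ((-136 - 164)*6818 + 14)*(-54) = (-300*6818 + 14)*(-54) = (-2045400 + 14)*(-54) = -2045386*(-54) = 110450844)
T - 19*18095 = 110450844 - 19*18095 = 110450844 - 343805 = 110107039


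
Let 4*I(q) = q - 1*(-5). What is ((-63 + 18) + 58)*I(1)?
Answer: 39/2 ≈ 19.500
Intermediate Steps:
I(q) = 5/4 + q/4 (I(q) = (q - 1*(-5))/4 = (q + 5)/4 = (5 + q)/4 = 5/4 + q/4)
((-63 + 18) + 58)*I(1) = ((-63 + 18) + 58)*(5/4 + (¼)*1) = (-45 + 58)*(5/4 + ¼) = 13*(3/2) = 39/2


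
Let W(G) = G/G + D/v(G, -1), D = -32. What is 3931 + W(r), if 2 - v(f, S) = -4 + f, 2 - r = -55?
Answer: 200564/51 ≈ 3932.6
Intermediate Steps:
r = 57 (r = 2 - 1*(-55) = 2 + 55 = 57)
v(f, S) = 6 - f (v(f, S) = 2 - (-4 + f) = 2 + (4 - f) = 6 - f)
W(G) = 1 - 32/(6 - G) (W(G) = G/G - 32/(6 - G) = 1 - 32/(6 - G))
3931 + W(r) = 3931 + (26 + 57)/(-6 + 57) = 3931 + 83/51 = 200564/51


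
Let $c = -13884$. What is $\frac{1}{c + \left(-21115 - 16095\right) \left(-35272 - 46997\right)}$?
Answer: $\frac{1}{3061215606} \approx 3.2667 \cdot 10^{-10}$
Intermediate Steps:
$\frac{1}{c + \left(-21115 - 16095\right) \left(-35272 - 46997\right)} = \frac{1}{-13884 + \left(-21115 - 16095\right) \left(-35272 - 46997\right)} = \frac{1}{-13884 - -3061229490} = \frac{1}{-13884 + 3061229490} = \frac{1}{3061215606}$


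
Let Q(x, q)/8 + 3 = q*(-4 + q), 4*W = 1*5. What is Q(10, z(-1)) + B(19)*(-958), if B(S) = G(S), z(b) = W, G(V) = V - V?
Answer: -103/2 ≈ -51.500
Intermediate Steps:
W = 5/4 (W = (1*5)/4 = (¼)*5 = 5/4 ≈ 1.2500)
G(V) = 0
z(b) = 5/4
B(S) = 0
Q(x, q) = -24 + 8*q*(-4 + q) (Q(x, q) = -24 + 8*(q*(-4 + q)) = -24 + 8*q*(-4 + q))
Q(10, z(-1)) + B(19)*(-958) = (-24 - 32*5/4 + 8*(5/4)²) + 0*(-958) = (-24 - 40 + 8*(25/16)) + 0 = (-24 - 40 + 25/2) + 0 = -103/2 + 0 = -103/2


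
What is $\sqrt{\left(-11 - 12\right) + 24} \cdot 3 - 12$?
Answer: $-9$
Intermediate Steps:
$\sqrt{\left(-11 - 12\right) + 24} \cdot 3 - 12 = \sqrt{-23 + 24} \cdot 3 + \left(-21 + 9\right) = \sqrt{1} \cdot 3 - 12 = 1 \cdot 3 - 12 = 3 - 12 = -9$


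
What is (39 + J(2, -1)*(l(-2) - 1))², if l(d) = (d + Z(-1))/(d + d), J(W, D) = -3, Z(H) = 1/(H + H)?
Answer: 103041/64 ≈ 1610.0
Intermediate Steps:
Z(H) = 1/(2*H)
l(d) = (-½ + d)/(2*d) (l(d) = (d + (½)/(-1))/(d + d) = (d + (½)*(-1))/((2*d)) = (d - ½)*(1/(2*d)) = (-½ + d)*(1/(2*d)) = (-½ + d)/(2*d))
(39 + J(2, -1)*(l(-2) - 1))² = (39 - 3*((¼)*(-1 + 2*(-2))/(-2) - 1))² = (39 - 3*((¼)*(-½)*(-1 - 4) - 1))² = (39 - 3*((¼)*(-½)*(-5) - 1))² = (39 - 3*(5/8 - 1))² = (39 - 3*(-3/8))² = (39 + 9/8)² = (321/8)² = 103041/64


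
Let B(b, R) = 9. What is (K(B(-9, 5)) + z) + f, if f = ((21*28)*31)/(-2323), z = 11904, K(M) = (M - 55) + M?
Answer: 27548813/2323 ≈ 11859.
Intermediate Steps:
K(M) = -55 + 2*M (K(M) = (-55 + M) + M = -55 + 2*M)
f = -18228/2323 (f = (588*31)*(-1/2323) = 18228*(-1/2323) = -18228/2323 ≈ -7.8467)
(K(B(-9, 5)) + z) + f = ((-55 + 2*9) + 11904) - 18228/2323 = ((-55 + 18) + 11904) - 18228/2323 = (-37 + 11904) - 18228/2323 = 11867 - 18228/2323 = 27548813/2323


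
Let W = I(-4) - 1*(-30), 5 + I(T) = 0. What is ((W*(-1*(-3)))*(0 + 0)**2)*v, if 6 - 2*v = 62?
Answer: 0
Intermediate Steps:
v = -28 (v = 3 - 1/2*62 = 3 - 31 = -28)
I(T) = -5 (I(T) = -5 + 0 = -5)
W = 25 (W = -5 - 1*(-30) = -5 + 30 = 25)
((W*(-1*(-3)))*(0 + 0)**2)*v = ((25*(-1*(-3)))*(0 + 0)**2)*(-28) = ((25*3)*0**2)*(-28) = (75*0)*(-28) = 0*(-28) = 0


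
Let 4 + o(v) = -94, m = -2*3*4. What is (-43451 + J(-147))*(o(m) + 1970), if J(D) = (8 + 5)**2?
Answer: -81023904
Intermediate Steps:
m = -24 (m = -6*4 = -24)
J(D) = 169 (J(D) = 13**2 = 169)
o(v) = -98 (o(v) = -4 - 94 = -98)
(-43451 + J(-147))*(o(m) + 1970) = (-43451 + 169)*(-98 + 1970) = -43282*1872 = -81023904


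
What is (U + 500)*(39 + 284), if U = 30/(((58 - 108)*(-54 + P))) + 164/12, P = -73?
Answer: 316069712/1905 ≈ 1.6592e+5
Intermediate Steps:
U = 26044/1905 (U = 30/(((58 - 108)*(-54 - 73))) + 164/12 = 30/((-50*(-127))) + 164*(1/12) = 30/6350 + 41/3 = 30*(1/6350) + 41/3 = 3/635 + 41/3 = 26044/1905 ≈ 13.671)
(U + 500)*(39 + 284) = (26044/1905 + 500)*(39 + 284) = (978544/1905)*323 = 316069712/1905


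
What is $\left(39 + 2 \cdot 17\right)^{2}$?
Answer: $5329$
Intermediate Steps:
$\left(39 + 2 \cdot 17\right)^{2} = \left(39 + 34\right)^{2} = 73^{2} = 5329$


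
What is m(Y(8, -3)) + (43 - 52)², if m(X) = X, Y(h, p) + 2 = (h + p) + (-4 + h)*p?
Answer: 72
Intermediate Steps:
Y(h, p) = -2 + h + p + p*(-4 + h) (Y(h, p) = -2 + ((h + p) + (-4 + h)*p) = -2 + ((h + p) + p*(-4 + h)) = -2 + (h + p + p*(-4 + h)) = -2 + h + p + p*(-4 + h))
m(Y(8, -3)) + (43 - 52)² = (-2 + 8 - 3*(-3) + 8*(-3)) + (43 - 52)² = (-2 + 8 + 9 - 24) + (-9)² = -9 + 81 = 72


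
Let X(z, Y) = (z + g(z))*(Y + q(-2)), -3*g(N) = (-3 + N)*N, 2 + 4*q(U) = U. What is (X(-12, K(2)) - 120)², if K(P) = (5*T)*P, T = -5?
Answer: 12616704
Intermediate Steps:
K(P) = -25*P (K(P) = (5*(-5))*P = -25*P)
q(U) = -½ + U/4
g(N) = -N*(-3 + N)/3 (g(N) = -(-3 + N)*N/3 = -N*(-3 + N)/3)
X(z, Y) = (-1 + Y)*(z + z*(3 - z)/3) (X(z, Y) = (z + z*(3 - z)/3)*(Y + (-½ + (¼)*(-2))) = (z + z*(3 - z)/3)*(Y + (-½ - ½)) = (z + z*(3 - z)/3)*(Y - 1) = (z + z*(3 - z)/3)*(-1 + Y) = (-1 + Y)*(z + z*(3 - z)/3))
(X(-12, K(2)) - 120)² = ((⅓)*(-12)*(-6 - 12 + 6*(-25*2) - 1*(-25*2)*(-12)) - 120)² = ((⅓)*(-12)*(-6 - 12 + 6*(-50) - 1*(-50)*(-12)) - 120)² = ((⅓)*(-12)*(-6 - 12 - 300 - 600) - 120)² = ((⅓)*(-12)*(-918) - 120)² = (3672 - 120)² = 3552² = 12616704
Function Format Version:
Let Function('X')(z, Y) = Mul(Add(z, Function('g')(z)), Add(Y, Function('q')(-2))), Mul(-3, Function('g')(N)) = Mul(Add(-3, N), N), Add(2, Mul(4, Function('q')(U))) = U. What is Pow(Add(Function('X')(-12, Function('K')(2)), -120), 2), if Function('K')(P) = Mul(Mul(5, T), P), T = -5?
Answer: 12616704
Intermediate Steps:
Function('K')(P) = Mul(-25, P) (Function('K')(P) = Mul(Mul(5, -5), P) = Mul(-25, P))
Function('q')(U) = Add(Rational(-1, 2), Mul(Rational(1, 4), U))
Function('g')(N) = Mul(Rational(-1, 3), N, Add(-3, N)) (Function('g')(N) = Mul(Rational(-1, 3), Mul(Add(-3, N), N)) = Mul(Rational(-1, 3), Mul(N, Add(-3, N))) = Mul(Rational(-1, 3), N, Add(-3, N)))
Function('X')(z, Y) = Mul(Add(-1, Y), Add(z, Mul(Rational(1, 3), z, Add(3, Mul(-1, z))))) (Function('X')(z, Y) = Mul(Add(z, Mul(Rational(1, 3), z, Add(3, Mul(-1, z)))), Add(Y, Add(Rational(-1, 2), Mul(Rational(1, 4), -2)))) = Mul(Add(z, Mul(Rational(1, 3), z, Add(3, Mul(-1, z)))), Add(Y, Add(Rational(-1, 2), Rational(-1, 2)))) = Mul(Add(z, Mul(Rational(1, 3), z, Add(3, Mul(-1, z)))), Add(Y, -1)) = Mul(Add(z, Mul(Rational(1, 3), z, Add(3, Mul(-1, z)))), Add(-1, Y)) = Mul(Add(-1, Y), Add(z, Mul(Rational(1, 3), z, Add(3, Mul(-1, z))))))
Pow(Add(Function('X')(-12, Function('K')(2)), -120), 2) = Pow(Add(Mul(Rational(1, 3), -12, Add(-6, -12, Mul(6, Mul(-25, 2)), Mul(-1, Mul(-25, 2), -12))), -120), 2) = Pow(Add(Mul(Rational(1, 3), -12, Add(-6, -12, Mul(6, -50), Mul(-1, -50, -12))), -120), 2) = Pow(Add(Mul(Rational(1, 3), -12, Add(-6, -12, -300, -600)), -120), 2) = Pow(Add(Mul(Rational(1, 3), -12, -918), -120), 2) = Pow(Add(3672, -120), 2) = Pow(3552, 2) = 12616704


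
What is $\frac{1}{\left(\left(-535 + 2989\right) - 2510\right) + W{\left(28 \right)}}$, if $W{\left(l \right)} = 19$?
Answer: $- \frac{1}{37} \approx -0.027027$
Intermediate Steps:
$\frac{1}{\left(\left(-535 + 2989\right) - 2510\right) + W{\left(28 \right)}} = \frac{1}{\left(\left(-535 + 2989\right) - 2510\right) + 19} = \frac{1}{\left(2454 - 2510\right) + 19} = \frac{1}{-56 + 19} = \frac{1}{-37} = - \frac{1}{37}$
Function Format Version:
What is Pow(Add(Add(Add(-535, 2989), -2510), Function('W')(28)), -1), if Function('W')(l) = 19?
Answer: Rational(-1, 37) ≈ -0.027027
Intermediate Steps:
Pow(Add(Add(Add(-535, 2989), -2510), Function('W')(28)), -1) = Pow(Add(Add(Add(-535, 2989), -2510), 19), -1) = Pow(Add(Add(2454, -2510), 19), -1) = Pow(Add(-56, 19), -1) = Pow(-37, -1) = Rational(-1, 37)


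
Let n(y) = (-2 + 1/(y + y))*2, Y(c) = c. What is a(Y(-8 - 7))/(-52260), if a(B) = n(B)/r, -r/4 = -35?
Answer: 61/109746000 ≈ 5.5583e-7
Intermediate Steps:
r = 140 (r = -4*(-35) = 140)
n(y) = -4 + 1/y (n(y) = (-2 + 1/(2*y))*2 = -4 + 1/y)
a(B) = -1/35 + 1/(140*B) (a(B) = (-4 + 1/B)/140 = (-4 + 1/B)*(1/140) = -1/35 + 1/(140*B))
a(Y(-8 - 7))/(-52260) = ((1 - 4*(-8 - 7))/(140*(-8 - 7)))/(-52260) = ((1/140)*(1 - 4*(-15))/(-15))*(-1/52260) = ((1/140)*(-1/15)*(1 + 60))*(-1/52260) = ((1/140)*(-1/15)*61)*(-1/52260) = -61/2100*(-1/52260) = 61/109746000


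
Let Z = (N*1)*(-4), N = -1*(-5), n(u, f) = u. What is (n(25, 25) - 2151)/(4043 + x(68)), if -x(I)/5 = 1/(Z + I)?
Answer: -102048/194059 ≈ -0.52586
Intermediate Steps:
N = 5
Z = -20 (Z = (5*1)*(-4) = 5*(-4) = -20)
x(I) = -5/(-20 + I)
(n(25, 25) - 2151)/(4043 + x(68)) = (25 - 2151)/(4043 - 5/(-20 + 68)) = -2126/(4043 - 5/48) = -2126/194059/48 = -2126*48/194059 = -102048/194059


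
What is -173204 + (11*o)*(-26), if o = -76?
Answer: -151468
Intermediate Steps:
-173204 + (11*o)*(-26) = -173204 + (11*(-76))*(-26) = -173204 - 836*(-26) = -173204 + 21736 = -151468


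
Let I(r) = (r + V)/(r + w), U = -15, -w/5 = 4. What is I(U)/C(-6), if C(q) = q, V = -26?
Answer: -41/210 ≈ -0.19524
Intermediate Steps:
w = -20 (w = -5*4 = -20)
I(r) = (-26 + r)/(-20 + r) (I(r) = (r - 26)/(r - 20) = (-26 + r)/(-20 + r))
I(U)/C(-6) = ((-26 - 15)/(-20 - 15))/(-6) = (-41/(-35))*(-⅙) = -1/35*(-41)*(-⅙) = (41/35)*(-⅙) = -41/210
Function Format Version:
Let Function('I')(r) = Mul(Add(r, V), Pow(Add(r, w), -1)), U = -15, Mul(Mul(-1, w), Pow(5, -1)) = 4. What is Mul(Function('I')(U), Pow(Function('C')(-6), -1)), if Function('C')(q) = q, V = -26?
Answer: Rational(-41, 210) ≈ -0.19524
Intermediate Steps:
w = -20 (w = Mul(-5, 4) = -20)
Function('I')(r) = Mul(Pow(Add(-20, r), -1), Add(-26, r)) (Function('I')(r) = Mul(Add(r, -26), Pow(Add(r, -20), -1)) = Mul(Add(-26, r), Pow(Add(-20, r), -1)) = Mul(Pow(Add(-20, r), -1), Add(-26, r)))
Mul(Function('I')(U), Pow(Function('C')(-6), -1)) = Mul(Mul(Pow(Add(-20, -15), -1), Add(-26, -15)), Pow(-6, -1)) = Mul(Mul(Pow(-35, -1), -41), Rational(-1, 6)) = Mul(Mul(Rational(-1, 35), -41), Rational(-1, 6)) = Mul(Rational(41, 35), Rational(-1, 6)) = Rational(-41, 210)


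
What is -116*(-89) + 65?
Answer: 10389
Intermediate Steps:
-116*(-89) + 65 = 10324 + 65 = 10389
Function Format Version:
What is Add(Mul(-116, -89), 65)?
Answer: 10389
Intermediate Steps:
Add(Mul(-116, -89), 65) = Add(10324, 65) = 10389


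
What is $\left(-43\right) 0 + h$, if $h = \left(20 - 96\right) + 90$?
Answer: $14$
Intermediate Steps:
$h = 14$ ($h = -76 + 90 = 14$)
$\left(-43\right) 0 + h = \left(-43\right) 0 + 14 = 0 + 14 = 14$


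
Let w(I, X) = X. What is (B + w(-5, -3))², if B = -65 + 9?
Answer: 3481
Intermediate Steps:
B = -56
(B + w(-5, -3))² = (-56 - 3)² = (-59)² = 3481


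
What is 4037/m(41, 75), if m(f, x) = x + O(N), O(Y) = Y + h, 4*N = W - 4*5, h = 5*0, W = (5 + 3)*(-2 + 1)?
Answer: 4037/68 ≈ 59.368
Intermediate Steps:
W = -8 (W = 8*(-1) = -8)
h = 0
N = -7 (N = (-8 - 4*5)/4 = (-8 - 20)/4 = (¼)*(-28) = -7)
O(Y) = Y (O(Y) = Y + 0 = Y)
m(f, x) = -7 + x (m(f, x) = x - 7 = -7 + x)
4037/m(41, 75) = 4037/(-7 + 75) = 4037/68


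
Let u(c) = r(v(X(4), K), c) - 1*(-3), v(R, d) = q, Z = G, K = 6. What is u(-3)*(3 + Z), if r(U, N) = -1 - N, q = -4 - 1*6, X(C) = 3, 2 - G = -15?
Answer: 100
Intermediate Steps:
G = 17 (G = 2 - 1*(-15) = 2 + 15 = 17)
Z = 17
q = -10 (q = -4 - 6 = -10)
v(R, d) = -10
u(c) = 2 - c (u(c) = (-1 - c) - 1*(-3) = (-1 - c) + 3 = 2 - c)
u(-3)*(3 + Z) = (2 - 1*(-3))*(3 + 17) = (2 + 3)*20 = 5*20 = 100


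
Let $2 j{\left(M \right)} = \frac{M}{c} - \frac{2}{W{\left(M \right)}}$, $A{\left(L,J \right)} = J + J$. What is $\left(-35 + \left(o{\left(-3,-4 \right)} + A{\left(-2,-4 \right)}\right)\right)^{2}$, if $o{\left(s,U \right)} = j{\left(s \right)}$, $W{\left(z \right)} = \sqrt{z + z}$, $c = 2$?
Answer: $\frac{91867}{48} - \frac{175 i \sqrt{6}}{12} \approx 1913.9 - 35.722 i$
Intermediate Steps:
$W{\left(z \right)} = \sqrt{2} \sqrt{z}$ ($W{\left(z \right)} = \sqrt{2 z} = \sqrt{2} \sqrt{z}$)
$A{\left(L,J \right)} = 2 J$
$j{\left(M \right)} = \frac{M}{4} - \frac{\sqrt{2}}{2 \sqrt{M}}$ ($j{\left(M \right)} = \frac{\frac{M}{2} - \frac{2}{\sqrt{2} \sqrt{M}}}{2} = \frac{M \frac{1}{2} - 2 \frac{\sqrt{2}}{2 \sqrt{M}}}{2} = \frac{\frac{M}{2} - \frac{\sqrt{2}}{\sqrt{M}}}{2} = \frac{M}{4} - \frac{\sqrt{2}}{2 \sqrt{M}}$)
$o{\left(s,U \right)} = \frac{s}{4} - \frac{\sqrt{2}}{2 \sqrt{s}}$
$\left(-35 + \left(o{\left(-3,-4 \right)} + A{\left(-2,-4 \right)}\right)\right)^{2} = \left(-35 + \left(\left(\frac{1}{4} \left(-3\right) - \frac{\sqrt{2}}{2 i \sqrt{3}}\right) + 2 \left(-4\right)\right)\right)^{2} = \left(-35 - \left(\frac{35}{4} + \frac{\sqrt{2} \left(- \frac{i \sqrt{3}}{3}\right)}{2}\right)\right)^{2} = \left(-35 - \left(\frac{35}{4} - \frac{i \sqrt{6}}{6}\right)\right)^{2} = \left(- \frac{175}{4} + \frac{i \sqrt{6}}{6}\right)^{2}$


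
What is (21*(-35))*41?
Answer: -30135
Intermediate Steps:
(21*(-35))*41 = -735*41 = -30135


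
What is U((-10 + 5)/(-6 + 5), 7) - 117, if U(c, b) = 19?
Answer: -98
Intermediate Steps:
U((-10 + 5)/(-6 + 5), 7) - 117 = 19 - 117 = -98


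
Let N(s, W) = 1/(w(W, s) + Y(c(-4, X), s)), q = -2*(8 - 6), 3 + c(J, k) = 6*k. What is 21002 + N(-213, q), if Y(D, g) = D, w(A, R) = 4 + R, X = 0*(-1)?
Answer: 4452423/212 ≈ 21002.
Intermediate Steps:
X = 0
c(J, k) = -3 + 6*k
q = -4 (q = -2*2 = -4)
N(s, W) = 1/(1 + s) (N(s, W) = 1/((4 + s) + (-3 + 6*0)) = 1/((4 + s) + (-3 + 0)) = 1/((4 + s) - 3) = 1/(1 + s))
21002 + N(-213, q) = 21002 + 1/(1 - 213) = 21002 + 1/(-212) = 21002 - 1/212 = 4452423/212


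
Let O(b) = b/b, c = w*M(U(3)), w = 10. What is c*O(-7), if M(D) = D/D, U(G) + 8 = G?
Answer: 10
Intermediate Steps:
U(G) = -8 + G
M(D) = 1
c = 10 (c = 10*1 = 10)
O(b) = 1
c*O(-7) = 10*1 = 10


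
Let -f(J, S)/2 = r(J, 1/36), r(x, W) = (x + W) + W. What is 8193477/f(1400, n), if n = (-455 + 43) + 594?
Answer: -73741293/25201 ≈ -2926.1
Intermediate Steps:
n = 182 (n = -412 + 594 = 182)
r(x, W) = x + 2*W (r(x, W) = (W + x) + W = x + 2*W)
f(J, S) = -⅑ - 2*J (f(J, S) = -2*(J + 2/36) = -2*(J + 2*(1/36)) = -2*(J + 1/18) = -2*(1/18 + J) = -⅑ - 2*J)
8193477/f(1400, n) = 8193477/(-⅑ - 2*1400) = 8193477/(-⅑ - 2800) = 8193477/(-25201/9) = 8193477*(-9/25201) = -73741293/25201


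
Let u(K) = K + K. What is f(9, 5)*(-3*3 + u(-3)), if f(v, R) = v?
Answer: -135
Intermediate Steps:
u(K) = 2*K
f(9, 5)*(-3*3 + u(-3)) = 9*(-3*3 + 2*(-3)) = 9*(-9 - 6) = 9*(-15) = -135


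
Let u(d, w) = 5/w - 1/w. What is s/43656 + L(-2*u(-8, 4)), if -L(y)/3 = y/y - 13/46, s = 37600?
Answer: -324043/251022 ≈ -1.2909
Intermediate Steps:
u(d, w) = 4/w
L(y) = -99/46 (L(y) = -3*(y/y - 13/46) = -3*(1 - 13*1/46) = -3*(1 - 13/46) = -3*33/46 = -99/46)
s/43656 + L(-2*u(-8, 4)) = 37600/43656 - 99/46 = 37600*(1/43656) - 99/46 = 4700/5457 - 99/46 = -324043/251022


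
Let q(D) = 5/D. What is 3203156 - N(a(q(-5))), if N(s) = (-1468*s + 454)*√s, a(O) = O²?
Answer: 3204170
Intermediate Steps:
N(s) = √s*(454 - 1468*s) (N(s) = (454 - 1468*s)*√s = √s*(454 - 1468*s))
3203156 - N(a(q(-5))) = 3203156 - √((5/(-5))²)*(454 - 1468*1²) = 3203156 - √((5*(-⅕))²)*(454 - 1468*1²) = 3203156 - √((-1)²)*(454 - 1468*(-1)²) = 3203156 - √1*(454 - 1468*1) = 3203156 - (454 - 1468) = 3203156 - (-1014) = 3203156 - 1*(-1014) = 3203156 + 1014 = 3204170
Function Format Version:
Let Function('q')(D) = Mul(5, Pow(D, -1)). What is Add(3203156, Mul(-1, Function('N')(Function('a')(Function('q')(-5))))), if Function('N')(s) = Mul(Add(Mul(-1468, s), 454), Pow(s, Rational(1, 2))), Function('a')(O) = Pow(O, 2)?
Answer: 3204170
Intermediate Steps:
Function('N')(s) = Mul(Pow(s, Rational(1, 2)), Add(454, Mul(-1468, s))) (Function('N')(s) = Mul(Add(454, Mul(-1468, s)), Pow(s, Rational(1, 2))) = Mul(Pow(s, Rational(1, 2)), Add(454, Mul(-1468, s))))
Add(3203156, Mul(-1, Function('N')(Function('a')(Function('q')(-5))))) = Add(3203156, Mul(-1, Mul(Pow(Pow(Mul(5, Pow(-5, -1)), 2), Rational(1, 2)), Add(454, Mul(-1468, Pow(Mul(5, Pow(-5, -1)), 2)))))) = Add(3203156, Mul(-1, Mul(Pow(Pow(Mul(5, Rational(-1, 5)), 2), Rational(1, 2)), Add(454, Mul(-1468, Pow(Mul(5, Rational(-1, 5)), 2)))))) = Add(3203156, Mul(-1, Mul(Pow(Pow(-1, 2), Rational(1, 2)), Add(454, Mul(-1468, Pow(-1, 2)))))) = Add(3203156, Mul(-1, Mul(Pow(1, Rational(1, 2)), Add(454, Mul(-1468, 1))))) = Add(3203156, Mul(-1, Mul(1, Add(454, -1468)))) = Add(3203156, Mul(-1, Mul(1, -1014))) = Add(3203156, Mul(-1, -1014)) = Add(3203156, 1014) = 3204170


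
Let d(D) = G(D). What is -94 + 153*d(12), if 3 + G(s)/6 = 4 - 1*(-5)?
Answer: 5414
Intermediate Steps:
G(s) = 36 (G(s) = -18 + 6*(4 - 1*(-5)) = -18 + 6*(4 + 5) = -18 + 6*9 = -18 + 54 = 36)
d(D) = 36
-94 + 153*d(12) = -94 + 153*36 = -94 + 5508 = 5414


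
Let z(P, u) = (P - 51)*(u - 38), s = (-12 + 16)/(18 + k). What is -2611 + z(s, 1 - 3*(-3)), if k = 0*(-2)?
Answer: -10703/9 ≈ -1189.2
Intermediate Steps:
k = 0
s = 2/9 (s = (-12 + 16)/(18 + 0) = 4/18 = 4*(1/18) = 2/9 ≈ 0.22222)
z(P, u) = (-51 + P)*(-38 + u)
-2611 + z(s, 1 - 3*(-3)) = -2611 + (1938 - 51*(1 - 3*(-3)) - 38*2/9 + 2*(1 - 3*(-3))/9) = -2611 + (1938 - 51*(1 + 9) - 76/9 + 2*(1 + 9)/9) = -2611 + (1938 - 51*10 - 76/9 + (2/9)*10) = -2611 + (1938 - 510 - 76/9 + 20/9) = -2611 + 12796/9 = -10703/9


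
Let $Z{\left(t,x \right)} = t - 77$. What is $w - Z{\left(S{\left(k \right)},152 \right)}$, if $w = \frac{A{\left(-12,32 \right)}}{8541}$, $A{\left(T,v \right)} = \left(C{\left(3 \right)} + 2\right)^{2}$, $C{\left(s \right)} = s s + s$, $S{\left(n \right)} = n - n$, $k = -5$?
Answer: $\frac{657853}{8541} \approx 77.023$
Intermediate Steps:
$S{\left(n \right)} = 0$
$C{\left(s \right)} = s + s^{2}$ ($C{\left(s \right)} = s^{2} + s = s + s^{2}$)
$Z{\left(t,x \right)} = -77 + t$ ($Z{\left(t,x \right)} = t - 77 = -77 + t$)
$A{\left(T,v \right)} = 196$ ($A{\left(T,v \right)} = \left(3 \left(1 + 3\right) + 2\right)^{2} = \left(3 \cdot 4 + 2\right)^{2} = \left(12 + 2\right)^{2} = 14^{2} = 196$)
$w = \frac{196}{8541} \approx 0.022948$
$w - Z{\left(S{\left(k \right)},152 \right)} = \frac{196}{8541} - \left(-77 + 0\right) = \frac{196}{8541} - -77 = \frac{196}{8541} + 77 = \frac{657853}{8541}$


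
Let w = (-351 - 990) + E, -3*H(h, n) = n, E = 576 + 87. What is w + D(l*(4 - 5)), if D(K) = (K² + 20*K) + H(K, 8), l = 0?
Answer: -2042/3 ≈ -680.67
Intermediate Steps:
E = 663
H(h, n) = -n/3
D(K) = -8/3 + K² + 20*K (D(K) = (K² + 20*K) - ⅓*8 = (K² + 20*K) - 8/3 = -8/3 + K² + 20*K)
w = -678 (w = (-351 - 990) + 663 = -1341 + 663 = -678)
w + D(l*(4 - 5)) = -678 + (-8/3 + (0*(4 - 5))² + 20*(0*(4 - 5))) = -678 + (-8/3 + (0*(-1))² + 20*(0*(-1))) = -678 + (-8/3 + 0² + 20*0) = -678 + (-8/3 + 0 + 0) = -678 - 8/3 = -2042/3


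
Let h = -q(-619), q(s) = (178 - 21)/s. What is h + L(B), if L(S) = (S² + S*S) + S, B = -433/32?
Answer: 111847643/316928 ≈ 352.91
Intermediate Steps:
q(s) = 157/s
B = -433/32 (B = -433*1/32 = -433/32 ≈ -13.531)
L(S) = S + 2*S² (L(S) = (S² + S²) + S = 2*S² + S = S + 2*S²)
h = 157/619 (h = -157/(-619) = -157*(-1)/619 = -1*(-157/619) = 157/619 ≈ 0.25363)
h + L(B) = 157/619 - 433*(1 + 2*(-433/32))/32 = 157/619 - 433*(1 - 433/16)/32 = 157/619 - 433/32*(-417/16) = 157/619 + 180561/512 = 111847643/316928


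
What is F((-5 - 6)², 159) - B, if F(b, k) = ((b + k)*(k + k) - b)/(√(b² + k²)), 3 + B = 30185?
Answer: -30182 + 88919*√39922/39922 ≈ -29737.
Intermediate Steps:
B = 30182 (B = -3 + 30185 = 30182)
F(b, k) = (-b + 2*k*(b + k))/√(b² + k²) (F(b, k) = ((b + k)*(2*k) - b)/√(b² + k²) = (2*k*(b + k) - b)/√(b² + k²) = (-b + 2*k*(b + k))/√(b² + k²))
F((-5 - 6)², 159) - B = (-(-5 - 6)² + 2*159² + 2*(-5 - 6)²*159)/√(((-5 - 6)²)² + 159²) - 1*30182 = (-1*(-11)² + 2*25281 + 2*(-11)²*159)/√(((-11)²)² + 25281) - 30182 = (-1*121 + 50562 + 2*121*159)/√(121² + 25281) - 30182 = (-121 + 50562 + 38478)/√(14641 + 25281) - 30182 = 88919/√39922 - 30182 = (√39922/39922)*88919 - 30182 = 88919*√39922/39922 - 30182 = -30182 + 88919*√39922/39922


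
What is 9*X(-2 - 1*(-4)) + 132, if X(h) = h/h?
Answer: 141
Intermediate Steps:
X(h) = 1
9*X(-2 - 1*(-4)) + 132 = 9*1 + 132 = 9 + 132 = 141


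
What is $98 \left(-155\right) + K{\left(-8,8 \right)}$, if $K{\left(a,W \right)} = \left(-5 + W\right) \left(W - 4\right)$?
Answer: $-15178$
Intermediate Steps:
$K{\left(a,W \right)} = \left(-5 + W\right) \left(-4 + W\right)$
$98 \left(-155\right) + K{\left(-8,8 \right)} = 98 \left(-155\right) + \left(20 + 8^{2} - 72\right) = -15190 + \left(20 + 64 - 72\right) = -15190 + 12 = -15178$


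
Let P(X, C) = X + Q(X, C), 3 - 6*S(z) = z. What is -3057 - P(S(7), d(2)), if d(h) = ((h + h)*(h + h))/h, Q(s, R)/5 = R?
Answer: -9289/3 ≈ -3096.3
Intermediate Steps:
Q(s, R) = 5*R
S(z) = ½ - z/6
d(h) = 4*h (d(h) = ((2*h)*(2*h))/h = (4*h²)/h = 4*h)
P(X, C) = X + 5*C
-3057 - P(S(7), d(2)) = -3057 - ((½ - ⅙*7) + 5*(4*2)) = -3057 - ((½ - 7/6) + 5*8) = -3057 - (-⅔ + 40) = -3057 - 1*118/3 = -3057 - 118/3 = -9289/3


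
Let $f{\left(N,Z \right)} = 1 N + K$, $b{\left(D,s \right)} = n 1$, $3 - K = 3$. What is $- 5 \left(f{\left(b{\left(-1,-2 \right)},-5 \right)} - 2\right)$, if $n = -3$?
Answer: $25$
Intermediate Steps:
$K = 0$ ($K = 3 - 3 = 0$)
$b{\left(D,s \right)} = -3$ ($b{\left(D,s \right)} = \left(-3\right) 1 = -3$)
$f{\left(N,Z \right)} = N$ ($f{\left(N,Z \right)} = 1 N + 0 = N + 0 = N$)
$- 5 \left(f{\left(b{\left(-1,-2 \right)},-5 \right)} - 2\right) = - 5 \left(-3 - 2\right) = \left(-5\right) \left(-5\right) = 25$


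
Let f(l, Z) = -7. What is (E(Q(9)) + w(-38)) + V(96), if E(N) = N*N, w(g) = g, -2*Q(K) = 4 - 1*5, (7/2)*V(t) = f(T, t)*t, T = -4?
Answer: -919/4 ≈ -229.75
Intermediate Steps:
V(t) = -2*t (V(t) = 2*(-7*t)/7 = -2*t)
Q(K) = 1/2 (Q(K) = -(4 - 1*5)/2 = -(4 - 5)/2 = -1/2*(-1) = 1/2)
E(N) = N**2
(E(Q(9)) + w(-38)) + V(96) = ((1/2)**2 - 38) - 2*96 = (1/4 - 38) - 192 = -151/4 - 192 = -919/4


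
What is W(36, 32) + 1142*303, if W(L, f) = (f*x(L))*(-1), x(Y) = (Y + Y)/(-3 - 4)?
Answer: 2424486/7 ≈ 3.4636e+5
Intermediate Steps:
x(Y) = -2*Y/7 (x(Y) = (2*Y)/(-7) = (2*Y)*(-⅐) = -2*Y/7)
W(L, f) = 2*L*f/7 (W(L, f) = (f*(-2*L/7))*(-1) = -2*L*f/7*(-1) = 2*L*f/7)
W(36, 32) + 1142*303 = (2/7)*36*32 + 1142*303 = 2304/7 + 346026 = 2424486/7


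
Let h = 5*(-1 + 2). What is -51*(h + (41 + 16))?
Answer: -3162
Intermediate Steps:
h = 5 (h = 5*1 = 5)
-51*(h + (41 + 16)) = -51*(5 + (41 + 16)) = -51*(5 + 57) = -51*62 = -3162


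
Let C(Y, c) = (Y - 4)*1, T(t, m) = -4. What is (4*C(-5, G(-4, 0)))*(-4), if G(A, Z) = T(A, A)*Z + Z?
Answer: 144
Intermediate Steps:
G(A, Z) = -3*Z (G(A, Z) = -4*Z + Z = -3*Z)
C(Y, c) = -4 + Y (C(Y, c) = (-4 + Y)*1 = -4 + Y)
(4*C(-5, G(-4, 0)))*(-4) = (4*(-4 - 5))*(-4) = (4*(-9))*(-4) = -36*(-4) = 144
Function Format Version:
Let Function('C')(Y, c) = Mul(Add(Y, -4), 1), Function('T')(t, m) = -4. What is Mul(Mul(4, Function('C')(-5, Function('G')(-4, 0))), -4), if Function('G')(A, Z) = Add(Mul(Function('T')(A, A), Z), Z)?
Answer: 144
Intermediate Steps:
Function('G')(A, Z) = Mul(-3, Z) (Function('G')(A, Z) = Add(Mul(-4, Z), Z) = Mul(-3, Z))
Function('C')(Y, c) = Add(-4, Y) (Function('C')(Y, c) = Mul(Add(-4, Y), 1) = Add(-4, Y))
Mul(Mul(4, Function('C')(-5, Function('G')(-4, 0))), -4) = Mul(Mul(4, Add(-4, -5)), -4) = Mul(Mul(4, -9), -4) = Mul(-36, -4) = 144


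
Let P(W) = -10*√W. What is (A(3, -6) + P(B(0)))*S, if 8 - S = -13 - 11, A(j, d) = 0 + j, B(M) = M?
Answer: 96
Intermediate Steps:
A(j, d) = j
S = 32 (S = 8 - (-13 - 11) = 8 - 1*(-24) = 8 + 24 = 32)
(A(3, -6) + P(B(0)))*S = (3 - 10*√0)*32 = (3 - 10*0)*32 = (3 + 0)*32 = 3*32 = 96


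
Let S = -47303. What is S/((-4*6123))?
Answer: 47303/24492 ≈ 1.9314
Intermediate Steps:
S/((-4*6123)) = -47303/((-4*6123)) = -47303/(-24492) = -47303*(-1/24492) = 47303/24492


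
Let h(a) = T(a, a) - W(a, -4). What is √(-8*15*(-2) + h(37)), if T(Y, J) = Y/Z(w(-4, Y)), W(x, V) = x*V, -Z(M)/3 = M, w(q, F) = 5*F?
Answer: 23*√165/15 ≈ 19.696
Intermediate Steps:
Z(M) = -3*M
W(x, V) = V*x
T(Y, J) = -1/15 (T(Y, J) = Y/((-15*Y)) = Y*(-1/(15*Y)) = -1/15)
h(a) = -1/15 + 4*a (h(a) = -1/15 - (-4)*a = -1/15 + 4*a)
√(-8*15*(-2) + h(37)) = √(-8*15*(-2) + (-1/15 + 4*37)) = √(-120*(-2) + (-1/15 + 148)) = √(240 + 2219/15) = √(5819/15) = 23*√165/15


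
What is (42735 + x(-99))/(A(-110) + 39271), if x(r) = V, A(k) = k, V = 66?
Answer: 42801/39161 ≈ 1.0929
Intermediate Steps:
x(r) = 66
(42735 + x(-99))/(A(-110) + 39271) = (42735 + 66)/(-110 + 39271) = 42801/39161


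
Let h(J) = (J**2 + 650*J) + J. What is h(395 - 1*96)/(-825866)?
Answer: -142025/412933 ≈ -0.34394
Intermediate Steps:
h(J) = J**2 + 651*J
h(395 - 1*96)/(-825866) = ((395 - 1*96)*(651 + (395 - 1*96)))/(-825866) = ((395 - 96)*(651 + (395 - 96)))*(-1/825866) = (299*(651 + 299))*(-1/825866) = (299*950)*(-1/825866) = 284050*(-1/825866) = -142025/412933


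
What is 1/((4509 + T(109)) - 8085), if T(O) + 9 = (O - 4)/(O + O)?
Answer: -218/781425 ≈ -0.00027898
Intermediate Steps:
T(O) = -9 + (-4 + O)/(2*O) (T(O) = -9 + (O - 4)/(O + O) = -9 + (-4 + O)/((2*O)) = -9 + (-4 + O)*(1/(2*O)) = -9 + (-4 + O)/(2*O))
1/((4509 + T(109)) - 8085) = 1/((4509 + (-17/2 - 2/109)) - 8085) = 1/((4509 - 1857/218) - 8085) = 1/(981105/218 - 8085) = 1/(-781425/218) = -218/781425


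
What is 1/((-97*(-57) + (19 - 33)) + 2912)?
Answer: 1/8427 ≈ 0.00011867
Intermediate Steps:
1/((-97*(-57) + (19 - 33)) + 2912) = 1/((5529 - 14) + 2912) = 1/(5515 + 2912) = 1/8427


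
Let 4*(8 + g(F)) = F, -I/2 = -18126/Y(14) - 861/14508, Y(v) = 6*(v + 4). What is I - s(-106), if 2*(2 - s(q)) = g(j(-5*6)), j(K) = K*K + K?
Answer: 706919/1612 ≈ 438.54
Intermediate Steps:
Y(v) = 24 + 6*v (Y(v) = 6*(4 + v) = 24 + 6*v)
j(K) = K + K**2 (j(K) = K**2 + K = K + K**2)
I = 270643/806 (I = -2*(-18126/(24 + 6*14) - 861/14508) = -2*(-18126/(24 + 84) - 861*1/14508) = -2*(-18126/108 - 287/4836) = -2*(-18126*1/108 - 287/4836) = -2*(-1007/6 - 287/4836) = -2*(-270643/1612) = 270643/806 ≈ 335.79)
g(F) = -8 + F/4
s(q) = -411/4 (s(q) = 2 - (-8 + ((-5*6)*(1 - 5*6))/4)/2 = 2 - (-8 + (-30*(1 - 30))/4)/2 = 2 - (-8 + (-30*(-29))/4)/2 = 2 - (-8 + (1/4)*870)/2 = 2 - (-8 + 435/2)/2 = 2 - 1/2*419/2 = 2 - 419/4 = -411/4)
I - s(-106) = 270643/806 - 1*(-411/4) = 270643/806 + 411/4 = 706919/1612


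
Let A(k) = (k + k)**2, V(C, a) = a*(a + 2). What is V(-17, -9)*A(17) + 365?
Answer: 73193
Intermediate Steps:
V(C, a) = a*(2 + a)
A(k) = 4*k**2 (A(k) = (2*k)**2 = 4*k**2)
V(-17, -9)*A(17) + 365 = (-9*(2 - 9))*(4*17**2) + 365 = (-9*(-7))*(4*289) + 365 = 63*1156 + 365 = 72828 + 365 = 73193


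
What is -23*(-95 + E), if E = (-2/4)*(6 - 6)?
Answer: 2185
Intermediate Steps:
E = 0 (E = -2*¼*0 = -½*0 = 0)
-23*(-95 + E) = -23*(-95 + 0) = -23*(-95) = 2185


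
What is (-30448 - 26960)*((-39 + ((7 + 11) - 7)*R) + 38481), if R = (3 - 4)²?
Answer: -2207509824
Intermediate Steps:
R = 1 (R = (-1)² = 1)
(-30448 - 26960)*((-39 + ((7 + 11) - 7)*R) + 38481) = (-30448 - 26960)*((-39 + ((7 + 11) - 7)*1) + 38481) = -57408*((-39 + (18 - 7)*1) + 38481) = -57408*((-39 + 11*1) + 38481) = -57408*((-39 + 11) + 38481) = -57408*(-28 + 38481) = -57408*38453 = -2207509824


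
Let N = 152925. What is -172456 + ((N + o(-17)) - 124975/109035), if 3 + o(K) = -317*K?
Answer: -308485010/21807 ≈ -14146.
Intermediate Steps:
o(K) = -3 - 317*K
-172456 + ((N + o(-17)) - 124975/109035) = -172456 + ((152925 + (-3 - 317*(-17))) - 124975/109035) = -172456 + ((152925 + (-3 + 5389)) - 124975*1/109035) = -172456 + ((152925 + 5386) - 24995/21807) = -172456 + (158311 - 24995/21807) = -172456 + 3452262982/21807 = -308485010/21807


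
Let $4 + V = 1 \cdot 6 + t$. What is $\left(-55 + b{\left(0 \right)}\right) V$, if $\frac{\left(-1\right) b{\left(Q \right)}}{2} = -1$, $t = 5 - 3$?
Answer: $-212$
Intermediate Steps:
$t = 2$
$b{\left(Q \right)} = 2$ ($b{\left(Q \right)} = \left(-2\right) \left(-1\right) = 2$)
$V = 4$ ($V = -4 + \left(1 \cdot 6 + 2\right) = -4 + \left(6 + 2\right) = -4 + 8 = 4$)
$\left(-55 + b{\left(0 \right)}\right) V = \left(-55 + 2\right) 4 = \left(-53\right) 4 = -212$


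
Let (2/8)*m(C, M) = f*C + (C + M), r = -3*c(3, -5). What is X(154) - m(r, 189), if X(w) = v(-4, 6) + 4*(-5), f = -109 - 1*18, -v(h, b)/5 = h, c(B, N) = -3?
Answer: 3780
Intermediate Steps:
v(h, b) = -5*h
f = -127 (f = -109 - 18 = -127)
r = 9 (r = -3*(-3) = 9)
m(C, M) = -504*C + 4*M (m(C, M) = 4*(-127*C + (C + M)) = 4*(M - 126*C) = -504*C + 4*M)
X(w) = 0 (X(w) = -5*(-4) + 4*(-5) = 20 - 20 = 0)
X(154) - m(r, 189) = 0 - (-504*9 + 4*189) = 0 - (-4536 + 756) = 0 - 1*(-3780) = 0 + 3780 = 3780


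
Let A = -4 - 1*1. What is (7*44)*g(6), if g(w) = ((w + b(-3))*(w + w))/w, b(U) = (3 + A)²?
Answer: 6160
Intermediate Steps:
A = -5 (A = -4 - 1 = -5)
b(U) = 4 (b(U) = (3 - 5)² = (-2)² = 4)
g(w) = 8 + 2*w (g(w) = ((w + 4)*(w + w))/w = ((4 + w)*(2*w))/w = (2*w*(4 + w))/w = 8 + 2*w)
(7*44)*g(6) = (7*44)*(8 + 2*6) = 308*(8 + 12) = 308*20 = 6160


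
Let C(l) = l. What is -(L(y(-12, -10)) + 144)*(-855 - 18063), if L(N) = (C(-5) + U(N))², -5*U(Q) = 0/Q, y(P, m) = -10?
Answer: 3197142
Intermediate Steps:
U(Q) = 0 (U(Q) = -0/Q = -⅕*0 = 0)
L(N) = 25 (L(N) = (-5 + 0)² = (-5)² = 25)
-(L(y(-12, -10)) + 144)*(-855 - 18063) = -(25 + 144)*(-855 - 18063) = -169*(-18918) = -1*(-3197142) = 3197142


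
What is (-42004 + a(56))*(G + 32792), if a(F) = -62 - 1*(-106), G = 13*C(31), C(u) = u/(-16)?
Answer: -2749790905/2 ≈ -1.3749e+9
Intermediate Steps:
C(u) = -u/16 (C(u) = u*(-1/16) = -u/16)
G = -403/16 (G = 13*(-1/16*31) = 13*(-31/16) = -403/16 ≈ -25.188)
a(F) = 44 (a(F) = -62 + 106 = 44)
(-42004 + a(56))*(G + 32792) = (-42004 + 44)*(-403/16 + 32792) = -41960*524269/16 = -2749790905/2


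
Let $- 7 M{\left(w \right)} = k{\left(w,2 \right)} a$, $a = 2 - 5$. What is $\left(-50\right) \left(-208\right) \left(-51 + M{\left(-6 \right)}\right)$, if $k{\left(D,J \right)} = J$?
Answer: $- \frac{3650400}{7} \approx -5.2149 \cdot 10^{5}$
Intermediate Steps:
$a = -3$
$M{\left(w \right)} = \frac{6}{7}$ ($M{\left(w \right)} = - \frac{2 \left(-3\right)}{7} = \left(- \frac{1}{7}\right) \left(-6\right) = \frac{6}{7}$)
$\left(-50\right) \left(-208\right) \left(-51 + M{\left(-6 \right)}\right) = \left(-50\right) \left(-208\right) \left(-51 + \frac{6}{7}\right) = 10400 \left(- \frac{351}{7}\right) = - \frac{3650400}{7}$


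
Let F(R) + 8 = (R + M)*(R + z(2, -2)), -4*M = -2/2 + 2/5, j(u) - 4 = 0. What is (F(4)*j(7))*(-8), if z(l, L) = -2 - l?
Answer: 256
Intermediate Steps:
j(u) = 4 (j(u) = 4 + 0 = 4)
M = 3/20 (M = -(-2/2 + 2/5)/4 = -(-2*1/2 + 2*(1/5))/4 = -(-1 + 2/5)/4 = -1/4*(-3/5) = 3/20 ≈ 0.15000)
F(R) = -8 + (-4 + R)*(3/20 + R) (F(R) = -8 + (R + 3/20)*(R + (-2 - 1*2)) = -8 + (3/20 + R)*(R + (-2 - 2)) = -8 + (3/20 + R)*(R - 4) = -8 + (3/20 + R)*(-4 + R) = -8 + (-4 + R)*(3/20 + R))
(F(4)*j(7))*(-8) = ((-43/5 + 4**2 - 77/20*4)*4)*(-8) = ((-43/5 + 16 - 77/5)*4)*(-8) = -8*4*(-8) = -32*(-8) = 256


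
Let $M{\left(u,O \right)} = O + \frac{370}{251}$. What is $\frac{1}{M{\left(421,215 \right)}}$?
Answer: $\frac{251}{54335} \approx 0.0046195$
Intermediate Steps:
$M{\left(u,O \right)} = \frac{370}{251} + O$ ($M{\left(u,O \right)} = O + 370 \cdot \frac{1}{251} = O + \frac{370}{251} = \frac{370}{251} + O$)
$\frac{1}{M{\left(421,215 \right)}} = \frac{1}{\frac{370}{251} + 215} = \frac{1}{\frac{54335}{251}} = \frac{251}{54335}$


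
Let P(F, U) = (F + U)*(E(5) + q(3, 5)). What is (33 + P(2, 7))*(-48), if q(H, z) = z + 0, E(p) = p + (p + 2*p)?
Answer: -12384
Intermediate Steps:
E(p) = 4*p (E(p) = p + 3*p = 4*p)
q(H, z) = z
P(F, U) = 25*F + 25*U (P(F, U) = (F + U)*(4*5 + 5) = (F + U)*(20 + 5) = (F + U)*25 = 25*F + 25*U)
(33 + P(2, 7))*(-48) = (33 + (25*2 + 25*7))*(-48) = (33 + (50 + 175))*(-48) = (33 + 225)*(-48) = 258*(-48) = -12384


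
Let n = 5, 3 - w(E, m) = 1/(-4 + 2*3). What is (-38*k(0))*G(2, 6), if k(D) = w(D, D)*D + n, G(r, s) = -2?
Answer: 380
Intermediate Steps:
w(E, m) = 5/2 (w(E, m) = 3 - 1/(-4 + 2*3) = 3 - 1/(-4 + 6) = 3 - 1/2 = 3 - 1*½ = 3 - ½ = 5/2)
k(D) = 5 + 5*D/2 (k(D) = 5*D/2 + 5 = 5 + 5*D/2)
(-38*k(0))*G(2, 6) = -38*(5 + (5/2)*0)*(-2) = -38*(5 + 0)*(-2) = -38*5*(-2) = -190*(-2) = 380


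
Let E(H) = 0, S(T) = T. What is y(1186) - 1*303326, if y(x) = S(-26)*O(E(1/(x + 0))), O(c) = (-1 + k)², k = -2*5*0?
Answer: -303352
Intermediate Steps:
k = 0 (k = -10*0 = 0)
O(c) = 1 (O(c) = (-1 + 0)² = (-1)² = 1)
y(x) = -26 (y(x) = -26*1 = -26)
y(1186) - 1*303326 = -26 - 1*303326 = -26 - 303326 = -303352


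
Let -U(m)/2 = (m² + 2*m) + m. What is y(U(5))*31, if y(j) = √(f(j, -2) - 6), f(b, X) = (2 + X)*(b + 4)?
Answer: 31*I*√6 ≈ 75.934*I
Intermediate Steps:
f(b, X) = (2 + X)*(4 + b)
U(m) = -6*m - 2*m² (U(m) = -2*((m² + 2*m) + m) = -2*(m² + 3*m) = -6*m - 2*m²)
y(j) = I*√6 (y(j) = √((8 + 2*j + 4*(-2) - 2*j) - 6) = √((8 + 2*j - 8 - 2*j) - 6) = √(0 - 6) = √(-6) = I*√6)
y(U(5))*31 = (I*√6)*31 = 31*I*√6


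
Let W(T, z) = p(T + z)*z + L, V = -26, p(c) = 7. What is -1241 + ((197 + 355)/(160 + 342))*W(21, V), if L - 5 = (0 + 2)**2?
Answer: -359239/251 ≈ -1431.2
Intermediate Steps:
L = 9 (L = 5 + (0 + 2)**2 = 5 + 2**2 = 5 + 4 = 9)
W(T, z) = 9 + 7*z (W(T, z) = 7*z + 9 = 9 + 7*z)
-1241 + ((197 + 355)/(160 + 342))*W(21, V) = -1241 + ((197 + 355)/(160 + 342))*(9 + 7*(-26)) = -1241 + (552/502)*(9 - 182) = -1241 + (552*(1/502))*(-173) = -1241 + (276/251)*(-173) = -1241 - 47748/251 = -359239/251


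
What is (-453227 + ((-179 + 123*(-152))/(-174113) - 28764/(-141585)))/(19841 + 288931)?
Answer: -931070728340719/634315185460755 ≈ -1.4678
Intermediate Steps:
(-453227 + ((-179 + 123*(-152))/(-174113) - 28764/(-141585)))/(19841 + 288931) = (-453227 + ((-179 - 18696)*(-1/174113) - 28764*(-1/141585)))/308772 = (-453227 + (-18875*(-1/174113) + 9588/47195))*(1/308772) = (-453227 + (18875/174113 + 9588/47195))*(1/308772) = (-453227 + 2560201069/8217263035)*(1/308772) = -3724282913362876/8217263035*1/308772 = -931070728340719/634315185460755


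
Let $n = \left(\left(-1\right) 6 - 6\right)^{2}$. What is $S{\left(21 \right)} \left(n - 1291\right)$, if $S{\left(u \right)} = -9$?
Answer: $10323$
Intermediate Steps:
$n = 144$ ($n = \left(-6 - 6\right)^{2} = \left(-12\right)^{2} = 144$)
$S{\left(21 \right)} \left(n - 1291\right) = - 9 \left(144 - 1291\right) = \left(-9\right) \left(-1147\right) = 10323$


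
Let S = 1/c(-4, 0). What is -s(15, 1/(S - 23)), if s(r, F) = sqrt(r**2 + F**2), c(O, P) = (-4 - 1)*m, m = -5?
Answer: -5*sqrt(2965309)/574 ≈ -15.000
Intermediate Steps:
c(O, P) = 25 (c(O, P) = (-4 - 1)*(-5) = -5*(-5) = 25)
S = 1/25 ≈ 0.040000
s(r, F) = sqrt(F**2 + r**2)
-s(15, 1/(S - 23)) = -sqrt((1/(1/25 - 23))**2 + 15**2) = -sqrt((1/(-574/25))**2 + 225) = -sqrt((-25/574)**2 + 225) = -sqrt(625/329476 + 225) = -sqrt(74132725/329476) = -5*sqrt(2965309)/574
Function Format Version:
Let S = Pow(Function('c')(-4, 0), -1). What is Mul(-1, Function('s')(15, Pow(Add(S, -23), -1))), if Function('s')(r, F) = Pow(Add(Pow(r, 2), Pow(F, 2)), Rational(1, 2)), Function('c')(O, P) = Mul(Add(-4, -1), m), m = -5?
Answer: Mul(Rational(-5, 574), Pow(2965309, Rational(1, 2))) ≈ -15.000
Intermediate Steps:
Function('c')(O, P) = 25 (Function('c')(O, P) = Mul(Add(-4, -1), -5) = Mul(-5, -5) = 25)
S = Rational(1, 25) (S = Pow(25, -1) = Rational(1, 25) ≈ 0.040000)
Function('s')(r, F) = Pow(Add(Pow(F, 2), Pow(r, 2)), Rational(1, 2))
Mul(-1, Function('s')(15, Pow(Add(S, -23), -1))) = Mul(-1, Pow(Add(Pow(Pow(Add(Rational(1, 25), -23), -1), 2), Pow(15, 2)), Rational(1, 2))) = Mul(-1, Pow(Add(Pow(Pow(Rational(-574, 25), -1), 2), 225), Rational(1, 2))) = Mul(-1, Pow(Add(Pow(Rational(-25, 574), 2), 225), Rational(1, 2))) = Mul(-1, Pow(Add(Rational(625, 329476), 225), Rational(1, 2))) = Mul(-1, Pow(Rational(74132725, 329476), Rational(1, 2))) = Mul(-1, Mul(Rational(5, 574), Pow(2965309, Rational(1, 2)))) = Mul(Rational(-5, 574), Pow(2965309, Rational(1, 2)))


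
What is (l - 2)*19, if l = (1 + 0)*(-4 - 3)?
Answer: -171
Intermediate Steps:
l = -7 (l = 1*(-7) = -7)
(l - 2)*19 = (-7 - 2)*19 = -9*19 = -171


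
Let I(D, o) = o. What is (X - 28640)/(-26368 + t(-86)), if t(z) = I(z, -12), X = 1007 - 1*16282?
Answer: 8783/5276 ≈ 1.6647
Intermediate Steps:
X = -15275 (X = 1007 - 16282 = -15275)
t(z) = -12
(X - 28640)/(-26368 + t(-86)) = (-15275 - 28640)/(-26368 - 12) = -43915/(-26380) = -43915*(-1/26380) = 8783/5276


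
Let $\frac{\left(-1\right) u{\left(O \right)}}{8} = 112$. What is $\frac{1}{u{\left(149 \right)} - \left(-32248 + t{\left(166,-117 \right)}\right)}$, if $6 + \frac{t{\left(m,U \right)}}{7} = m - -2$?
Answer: $\frac{1}{30218} \approx 3.3093 \cdot 10^{-5}$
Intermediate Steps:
$t{\left(m,U \right)} = -28 + 7 m$ ($t{\left(m,U \right)} = -42 + 7 \left(m - -2\right) = -42 + 7 \left(m + 2\right) = -42 + 7 \left(2 + m\right) = -42 + \left(14 + 7 m\right) = -28 + 7 m$)
$u{\left(O \right)} = -896$ ($u{\left(O \right)} = \left(-8\right) 112 = -896$)
$\frac{1}{u{\left(149 \right)} - \left(-32248 + t{\left(166,-117 \right)}\right)} = \frac{1}{-896 + \left(32248 - \left(-28 + 7 \cdot 166\right)\right)} = \frac{1}{-896 + \left(32248 - \left(-28 + 1162\right)\right)} = \frac{1}{-896 + \left(32248 - 1134\right)} = \frac{1}{-896 + 31114} = \frac{1}{30218}$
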